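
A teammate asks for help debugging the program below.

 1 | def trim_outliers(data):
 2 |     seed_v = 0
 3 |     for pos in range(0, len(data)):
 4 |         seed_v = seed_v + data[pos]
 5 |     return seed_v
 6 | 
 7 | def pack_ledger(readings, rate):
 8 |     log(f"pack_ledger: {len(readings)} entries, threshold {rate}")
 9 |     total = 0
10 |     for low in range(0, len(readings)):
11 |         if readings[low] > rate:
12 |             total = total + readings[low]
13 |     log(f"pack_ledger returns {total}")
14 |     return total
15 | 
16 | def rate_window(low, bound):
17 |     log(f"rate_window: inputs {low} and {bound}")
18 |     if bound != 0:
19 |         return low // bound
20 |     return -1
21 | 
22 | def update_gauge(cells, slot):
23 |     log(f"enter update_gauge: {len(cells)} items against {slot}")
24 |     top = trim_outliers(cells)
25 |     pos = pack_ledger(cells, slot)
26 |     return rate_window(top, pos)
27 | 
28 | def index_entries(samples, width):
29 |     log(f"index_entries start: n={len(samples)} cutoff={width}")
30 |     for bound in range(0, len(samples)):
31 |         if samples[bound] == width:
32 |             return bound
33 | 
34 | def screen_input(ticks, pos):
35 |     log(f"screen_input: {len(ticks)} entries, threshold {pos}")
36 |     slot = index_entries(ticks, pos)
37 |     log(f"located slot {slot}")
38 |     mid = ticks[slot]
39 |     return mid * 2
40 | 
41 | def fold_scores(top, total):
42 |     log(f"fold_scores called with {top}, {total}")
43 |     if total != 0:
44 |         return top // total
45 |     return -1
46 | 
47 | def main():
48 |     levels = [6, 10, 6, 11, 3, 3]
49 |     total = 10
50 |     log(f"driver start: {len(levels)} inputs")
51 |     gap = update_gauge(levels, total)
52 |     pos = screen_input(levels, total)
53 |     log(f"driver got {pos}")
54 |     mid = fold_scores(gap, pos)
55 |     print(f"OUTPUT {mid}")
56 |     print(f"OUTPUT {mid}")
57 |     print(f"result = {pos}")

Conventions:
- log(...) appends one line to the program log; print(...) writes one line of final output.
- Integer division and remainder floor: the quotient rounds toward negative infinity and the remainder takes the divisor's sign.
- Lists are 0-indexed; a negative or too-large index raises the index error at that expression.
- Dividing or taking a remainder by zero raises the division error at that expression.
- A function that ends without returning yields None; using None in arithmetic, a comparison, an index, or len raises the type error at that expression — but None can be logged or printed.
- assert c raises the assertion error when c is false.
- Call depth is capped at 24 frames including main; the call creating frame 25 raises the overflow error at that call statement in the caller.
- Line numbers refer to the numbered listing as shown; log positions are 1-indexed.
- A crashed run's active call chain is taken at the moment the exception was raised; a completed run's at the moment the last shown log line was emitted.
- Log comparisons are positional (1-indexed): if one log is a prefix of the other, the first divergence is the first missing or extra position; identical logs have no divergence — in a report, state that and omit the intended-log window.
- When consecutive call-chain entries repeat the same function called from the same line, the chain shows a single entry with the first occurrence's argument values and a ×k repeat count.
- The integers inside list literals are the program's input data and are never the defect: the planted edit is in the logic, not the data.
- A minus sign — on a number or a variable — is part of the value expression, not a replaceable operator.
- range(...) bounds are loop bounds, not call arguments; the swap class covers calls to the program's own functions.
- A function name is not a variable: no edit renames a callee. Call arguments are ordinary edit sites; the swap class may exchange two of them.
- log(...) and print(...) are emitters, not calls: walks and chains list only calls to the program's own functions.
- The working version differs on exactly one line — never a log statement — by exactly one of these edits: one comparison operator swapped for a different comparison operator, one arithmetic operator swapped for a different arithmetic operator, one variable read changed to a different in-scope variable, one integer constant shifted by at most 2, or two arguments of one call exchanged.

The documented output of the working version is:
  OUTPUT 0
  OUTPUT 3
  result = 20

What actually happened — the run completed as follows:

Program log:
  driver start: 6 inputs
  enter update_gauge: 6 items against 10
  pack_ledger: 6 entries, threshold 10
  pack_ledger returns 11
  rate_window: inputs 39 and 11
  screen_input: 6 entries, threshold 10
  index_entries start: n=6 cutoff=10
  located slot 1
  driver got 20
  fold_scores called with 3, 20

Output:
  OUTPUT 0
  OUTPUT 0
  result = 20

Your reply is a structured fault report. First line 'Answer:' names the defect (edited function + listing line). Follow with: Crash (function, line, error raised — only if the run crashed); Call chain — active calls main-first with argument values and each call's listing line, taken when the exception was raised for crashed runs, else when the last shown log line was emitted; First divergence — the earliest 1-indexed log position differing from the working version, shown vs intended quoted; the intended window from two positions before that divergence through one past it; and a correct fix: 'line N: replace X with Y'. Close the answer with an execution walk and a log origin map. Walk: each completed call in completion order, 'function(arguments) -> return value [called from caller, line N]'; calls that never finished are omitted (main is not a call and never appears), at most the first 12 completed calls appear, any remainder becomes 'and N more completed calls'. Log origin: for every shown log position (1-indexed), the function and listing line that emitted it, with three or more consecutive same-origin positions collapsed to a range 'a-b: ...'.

Answer: the defect is in main at line 56.
Key observation: The two runs log identically and part ways only at the printed values.
Call chain: main -> fold_scores(3, 20) (called at line 54).
First divergence: none (the log streams are identical).
Execution walk:
  trim_outliers([6, 10, 6, 11, 3, 3]) -> 39  [called from update_gauge, line 24]
  pack_ledger([6, 10, 6, 11, 3, 3], 10) -> 11  [called from update_gauge, line 25]
  rate_window(39, 11) -> 3  [called from update_gauge, line 26]
  update_gauge([6, 10, 6, 11, 3, 3], 10) -> 3  [called from main, line 51]
  index_entries([6, 10, 6, 11, 3, 3], 10) -> 1  [called from screen_input, line 36]
  screen_input([6, 10, 6, 11, 3, 3], 10) -> 20  [called from main, line 52]
  fold_scores(3, 20) -> 0  [called from main, line 54]
Log origin:
  1: from main, line 50
  2: from update_gauge, line 23
  3: from pack_ledger, line 8
  4: from pack_ledger, line 13
  5: from rate_window, line 17
  6: from screen_input, line 35
  7: from index_entries, line 29
  8: from screen_input, line 37
  9: from main, line 53
  10: from fold_scores, line 42
A correct fix: line 56: replace `mid` with `gap`.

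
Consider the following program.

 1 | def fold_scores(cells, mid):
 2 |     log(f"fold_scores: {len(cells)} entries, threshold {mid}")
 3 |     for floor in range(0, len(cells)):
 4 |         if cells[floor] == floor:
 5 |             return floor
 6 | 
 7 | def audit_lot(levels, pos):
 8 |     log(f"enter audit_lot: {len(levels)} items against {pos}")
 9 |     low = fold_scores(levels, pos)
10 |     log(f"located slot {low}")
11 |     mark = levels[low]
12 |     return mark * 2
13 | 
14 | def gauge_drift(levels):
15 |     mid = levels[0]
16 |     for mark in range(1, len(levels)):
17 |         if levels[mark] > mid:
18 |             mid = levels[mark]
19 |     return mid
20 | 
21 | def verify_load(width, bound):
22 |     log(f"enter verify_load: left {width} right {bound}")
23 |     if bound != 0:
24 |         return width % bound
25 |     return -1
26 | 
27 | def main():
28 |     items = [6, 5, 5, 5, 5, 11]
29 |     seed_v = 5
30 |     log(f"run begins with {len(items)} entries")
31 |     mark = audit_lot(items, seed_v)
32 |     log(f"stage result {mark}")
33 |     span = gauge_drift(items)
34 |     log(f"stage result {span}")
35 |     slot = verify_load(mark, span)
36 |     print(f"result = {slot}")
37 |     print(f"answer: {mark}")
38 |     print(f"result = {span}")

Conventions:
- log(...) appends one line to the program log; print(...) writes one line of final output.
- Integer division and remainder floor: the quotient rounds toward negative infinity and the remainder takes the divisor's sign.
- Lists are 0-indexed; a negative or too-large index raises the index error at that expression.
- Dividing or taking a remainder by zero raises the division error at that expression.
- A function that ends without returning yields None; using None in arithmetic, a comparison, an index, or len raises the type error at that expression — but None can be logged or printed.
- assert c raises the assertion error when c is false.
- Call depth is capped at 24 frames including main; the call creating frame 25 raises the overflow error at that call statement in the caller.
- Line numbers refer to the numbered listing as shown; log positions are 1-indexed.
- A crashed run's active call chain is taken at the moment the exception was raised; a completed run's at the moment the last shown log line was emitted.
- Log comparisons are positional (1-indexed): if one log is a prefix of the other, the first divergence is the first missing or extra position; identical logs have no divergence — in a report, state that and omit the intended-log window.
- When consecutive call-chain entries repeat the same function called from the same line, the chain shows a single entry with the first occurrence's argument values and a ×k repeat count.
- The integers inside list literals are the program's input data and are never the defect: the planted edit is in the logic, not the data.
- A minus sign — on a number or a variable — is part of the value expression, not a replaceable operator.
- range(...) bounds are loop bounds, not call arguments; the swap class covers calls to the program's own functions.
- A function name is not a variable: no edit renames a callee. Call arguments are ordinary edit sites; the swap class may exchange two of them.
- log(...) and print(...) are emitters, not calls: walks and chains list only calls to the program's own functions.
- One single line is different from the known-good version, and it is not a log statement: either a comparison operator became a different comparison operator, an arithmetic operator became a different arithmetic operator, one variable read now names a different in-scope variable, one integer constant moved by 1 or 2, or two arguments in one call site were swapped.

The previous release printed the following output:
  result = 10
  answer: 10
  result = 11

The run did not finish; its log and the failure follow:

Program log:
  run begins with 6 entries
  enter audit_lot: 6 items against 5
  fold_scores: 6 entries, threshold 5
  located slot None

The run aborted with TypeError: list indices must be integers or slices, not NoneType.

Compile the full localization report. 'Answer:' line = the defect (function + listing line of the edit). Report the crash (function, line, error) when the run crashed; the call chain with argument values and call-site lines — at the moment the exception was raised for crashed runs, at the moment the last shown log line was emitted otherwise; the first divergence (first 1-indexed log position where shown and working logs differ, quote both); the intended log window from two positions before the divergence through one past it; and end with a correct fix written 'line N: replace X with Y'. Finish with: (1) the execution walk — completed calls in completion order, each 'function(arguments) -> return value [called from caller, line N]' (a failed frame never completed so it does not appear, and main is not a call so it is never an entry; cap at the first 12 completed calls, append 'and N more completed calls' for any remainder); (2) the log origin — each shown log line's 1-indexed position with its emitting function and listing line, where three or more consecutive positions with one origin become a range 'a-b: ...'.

Answer: the defect is in fold_scores at line 4.
Core observation: The log first diverges at position 4: the faulty run prints 'located slot None' where the working version prints 'located slot 1'.
Crash: audit_lot, line 11, TypeError.
Call chain: main -> audit_lot([6, 5, 5, 5, 5, 11], 5) (called at line 31).
First divergence: position 4 — shown 'located slot None', intended 'located slot 1'.
Intended log window:
  2: enter audit_lot: 6 items against 5
  3: fold_scores: 6 entries, threshold 5
  4: located slot 1
  5: stage result 10
Execution walk:
  fold_scores([6, 5, 5, 5, 5, 11], 5) -> None  [called from audit_lot, line 9]
Log origin:
  1 — main, line 30
  2 — audit_lot, line 8
  3 — fold_scores, line 2
  4 — audit_lot, line 10
A correct fix: line 4: replace `cells[floor] == floor` with `cells[floor] == mid`.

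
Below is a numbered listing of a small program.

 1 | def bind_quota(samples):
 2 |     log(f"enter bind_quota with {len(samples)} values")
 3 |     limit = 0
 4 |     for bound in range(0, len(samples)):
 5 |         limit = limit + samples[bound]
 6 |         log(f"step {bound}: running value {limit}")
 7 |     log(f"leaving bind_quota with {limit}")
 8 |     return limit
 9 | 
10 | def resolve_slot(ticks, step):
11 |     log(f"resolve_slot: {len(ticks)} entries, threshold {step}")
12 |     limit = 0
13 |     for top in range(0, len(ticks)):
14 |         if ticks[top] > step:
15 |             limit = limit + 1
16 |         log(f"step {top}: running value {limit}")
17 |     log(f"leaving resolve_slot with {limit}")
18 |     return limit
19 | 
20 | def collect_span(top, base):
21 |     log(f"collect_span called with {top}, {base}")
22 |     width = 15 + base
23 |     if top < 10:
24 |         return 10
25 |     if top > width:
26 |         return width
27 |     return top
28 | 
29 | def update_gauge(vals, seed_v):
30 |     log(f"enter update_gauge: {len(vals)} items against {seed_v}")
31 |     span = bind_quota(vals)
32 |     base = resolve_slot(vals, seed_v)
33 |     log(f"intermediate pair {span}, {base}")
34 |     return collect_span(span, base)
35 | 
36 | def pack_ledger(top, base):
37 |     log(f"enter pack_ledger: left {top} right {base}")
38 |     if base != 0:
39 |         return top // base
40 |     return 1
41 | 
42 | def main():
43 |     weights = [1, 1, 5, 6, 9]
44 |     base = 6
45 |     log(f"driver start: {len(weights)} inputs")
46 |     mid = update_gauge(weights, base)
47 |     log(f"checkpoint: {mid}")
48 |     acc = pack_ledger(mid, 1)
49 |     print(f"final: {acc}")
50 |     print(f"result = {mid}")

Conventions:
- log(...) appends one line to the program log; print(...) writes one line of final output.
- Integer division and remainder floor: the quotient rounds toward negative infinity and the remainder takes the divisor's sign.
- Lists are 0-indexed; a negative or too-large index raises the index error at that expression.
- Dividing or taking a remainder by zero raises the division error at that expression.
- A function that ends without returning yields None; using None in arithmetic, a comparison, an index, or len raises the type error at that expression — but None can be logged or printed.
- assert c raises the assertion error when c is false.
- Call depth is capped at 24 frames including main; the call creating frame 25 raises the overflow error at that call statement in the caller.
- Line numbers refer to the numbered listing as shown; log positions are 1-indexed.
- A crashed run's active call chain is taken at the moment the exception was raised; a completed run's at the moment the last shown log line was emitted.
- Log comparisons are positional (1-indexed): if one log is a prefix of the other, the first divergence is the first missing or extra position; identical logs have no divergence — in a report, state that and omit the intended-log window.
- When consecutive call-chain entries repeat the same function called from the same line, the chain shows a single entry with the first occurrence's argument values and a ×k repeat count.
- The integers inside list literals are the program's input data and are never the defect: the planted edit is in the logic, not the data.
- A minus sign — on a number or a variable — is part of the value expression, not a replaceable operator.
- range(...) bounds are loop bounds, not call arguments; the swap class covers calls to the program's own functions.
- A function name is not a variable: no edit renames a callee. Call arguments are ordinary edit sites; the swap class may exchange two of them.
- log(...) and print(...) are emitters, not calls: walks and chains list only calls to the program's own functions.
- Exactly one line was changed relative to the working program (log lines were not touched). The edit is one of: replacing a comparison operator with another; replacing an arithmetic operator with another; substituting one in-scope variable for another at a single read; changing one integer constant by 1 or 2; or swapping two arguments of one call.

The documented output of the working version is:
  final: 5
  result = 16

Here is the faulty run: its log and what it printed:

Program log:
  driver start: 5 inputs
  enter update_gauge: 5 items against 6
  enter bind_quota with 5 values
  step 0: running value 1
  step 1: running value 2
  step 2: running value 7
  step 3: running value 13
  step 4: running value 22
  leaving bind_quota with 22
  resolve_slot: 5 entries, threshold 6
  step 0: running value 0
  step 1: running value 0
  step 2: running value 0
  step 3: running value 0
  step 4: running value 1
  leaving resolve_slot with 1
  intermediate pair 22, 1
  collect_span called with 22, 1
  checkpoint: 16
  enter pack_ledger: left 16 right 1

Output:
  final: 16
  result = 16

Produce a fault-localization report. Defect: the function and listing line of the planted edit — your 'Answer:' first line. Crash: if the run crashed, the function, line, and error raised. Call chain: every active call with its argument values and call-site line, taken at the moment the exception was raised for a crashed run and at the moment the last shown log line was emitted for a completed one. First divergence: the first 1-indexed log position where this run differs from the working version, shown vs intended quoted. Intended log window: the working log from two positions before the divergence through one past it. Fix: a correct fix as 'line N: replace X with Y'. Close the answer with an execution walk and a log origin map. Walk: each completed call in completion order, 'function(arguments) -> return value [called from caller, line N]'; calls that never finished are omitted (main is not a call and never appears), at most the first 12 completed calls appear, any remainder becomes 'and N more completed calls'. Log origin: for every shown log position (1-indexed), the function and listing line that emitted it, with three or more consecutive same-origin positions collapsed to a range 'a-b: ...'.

Answer: the defect is in main at line 48.
Core observation: The earliest visible damage is log position 20 — 'enter pack_ledger: left 16 right 1' rather than the intended 'enter pack_ledger: left 16 right 3'.
Call chain: main -> pack_ledger(16, 1) (called at line 48).
First divergence: position 20 — shown 'enter pack_ledger: left 16 right 1', intended 'enter pack_ledger: left 16 right 3'.
Intended log window:
  18: collect_span called with 22, 1
  19: checkpoint: 16
  20: enter pack_ledger: left 16 right 3
Execution walk:
  bind_quota([1, 1, 5, 6, 9]) -> 22  [called from update_gauge, line 31]
  resolve_slot([1, 1, 5, 6, 9], 6) -> 1  [called from update_gauge, line 32]
  collect_span(22, 1) -> 16  [called from update_gauge, line 34]
  update_gauge([1, 1, 5, 6, 9], 6) -> 16  [called from main, line 46]
  pack_ledger(16, 1) -> 16  [called from main, line 48]
Log origins:
  1: from main, line 45
  2: from update_gauge, line 30
  3: from bind_quota, line 2
  4-8: from bind_quota, line 6
  9: from bind_quota, line 7
  10: from resolve_slot, line 11
  11-15: from resolve_slot, line 16
  16: from resolve_slot, line 17
  17: from update_gauge, line 33
  18: from collect_span, line 21
  19: from main, line 47
  20: from pack_ledger, line 37
A correct fix: line 48: replace `1` with `3`.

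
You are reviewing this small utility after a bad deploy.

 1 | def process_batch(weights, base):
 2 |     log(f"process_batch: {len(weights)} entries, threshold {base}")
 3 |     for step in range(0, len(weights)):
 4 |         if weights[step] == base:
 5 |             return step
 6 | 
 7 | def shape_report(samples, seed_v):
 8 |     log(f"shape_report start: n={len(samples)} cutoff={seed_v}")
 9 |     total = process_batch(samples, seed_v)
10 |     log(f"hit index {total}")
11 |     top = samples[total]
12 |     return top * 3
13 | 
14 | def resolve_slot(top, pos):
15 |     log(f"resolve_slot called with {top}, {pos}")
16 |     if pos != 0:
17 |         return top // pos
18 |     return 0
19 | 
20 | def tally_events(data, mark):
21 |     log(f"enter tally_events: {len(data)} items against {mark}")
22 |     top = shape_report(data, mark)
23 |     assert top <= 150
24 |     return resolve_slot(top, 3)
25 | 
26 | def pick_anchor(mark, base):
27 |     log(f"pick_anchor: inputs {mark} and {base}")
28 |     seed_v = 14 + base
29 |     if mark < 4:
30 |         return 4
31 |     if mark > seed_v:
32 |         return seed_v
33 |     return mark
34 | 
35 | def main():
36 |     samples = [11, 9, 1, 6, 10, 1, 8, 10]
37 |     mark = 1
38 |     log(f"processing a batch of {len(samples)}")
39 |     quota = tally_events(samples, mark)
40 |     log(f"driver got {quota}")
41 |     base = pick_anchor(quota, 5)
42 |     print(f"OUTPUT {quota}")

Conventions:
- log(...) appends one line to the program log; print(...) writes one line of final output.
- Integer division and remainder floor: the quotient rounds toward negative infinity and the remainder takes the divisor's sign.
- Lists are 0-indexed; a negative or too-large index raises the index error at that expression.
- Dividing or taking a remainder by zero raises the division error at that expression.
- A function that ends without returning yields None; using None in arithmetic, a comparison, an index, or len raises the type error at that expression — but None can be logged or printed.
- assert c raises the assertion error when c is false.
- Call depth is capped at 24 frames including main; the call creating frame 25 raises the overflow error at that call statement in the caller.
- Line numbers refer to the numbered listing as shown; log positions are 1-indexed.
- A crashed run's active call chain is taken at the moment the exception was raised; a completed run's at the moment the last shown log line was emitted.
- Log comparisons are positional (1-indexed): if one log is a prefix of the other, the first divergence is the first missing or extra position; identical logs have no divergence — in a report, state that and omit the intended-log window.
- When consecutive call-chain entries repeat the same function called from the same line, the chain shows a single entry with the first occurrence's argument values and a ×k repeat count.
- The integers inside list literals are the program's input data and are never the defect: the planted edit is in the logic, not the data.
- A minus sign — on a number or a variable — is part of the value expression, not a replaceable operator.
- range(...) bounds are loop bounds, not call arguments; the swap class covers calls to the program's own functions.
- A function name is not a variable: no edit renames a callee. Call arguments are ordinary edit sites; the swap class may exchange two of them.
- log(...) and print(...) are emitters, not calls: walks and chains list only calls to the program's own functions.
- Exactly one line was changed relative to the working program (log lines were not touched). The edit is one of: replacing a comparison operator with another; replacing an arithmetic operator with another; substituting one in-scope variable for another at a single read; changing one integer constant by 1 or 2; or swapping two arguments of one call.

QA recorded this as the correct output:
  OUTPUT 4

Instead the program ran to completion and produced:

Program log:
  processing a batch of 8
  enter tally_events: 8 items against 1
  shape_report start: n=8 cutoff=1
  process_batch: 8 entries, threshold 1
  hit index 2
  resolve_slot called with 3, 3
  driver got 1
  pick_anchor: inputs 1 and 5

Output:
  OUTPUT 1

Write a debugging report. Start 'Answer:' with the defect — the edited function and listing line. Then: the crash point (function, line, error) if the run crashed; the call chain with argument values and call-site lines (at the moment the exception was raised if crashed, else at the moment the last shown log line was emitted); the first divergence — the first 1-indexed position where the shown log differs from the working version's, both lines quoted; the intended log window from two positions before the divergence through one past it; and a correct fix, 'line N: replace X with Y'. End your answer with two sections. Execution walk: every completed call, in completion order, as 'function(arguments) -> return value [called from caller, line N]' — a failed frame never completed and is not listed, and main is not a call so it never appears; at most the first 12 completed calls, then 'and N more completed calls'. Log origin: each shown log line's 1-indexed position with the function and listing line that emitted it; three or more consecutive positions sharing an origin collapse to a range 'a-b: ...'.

Answer: the defect is in main at line 42.
The tell: Every logged value matches the working version; the printed result is what differs.
Call chain: main -> pick_anchor(1, 5) (called at line 41).
First divergence: none (the log streams are identical).
Execution walk:
  process_batch([11, 9, 1, 6, 10, 1, 8, 10], 1) -> 2  [called from shape_report, line 9]
  shape_report([11, 9, 1, 6, 10, 1, 8, 10], 1) -> 3  [called from tally_events, line 22]
  resolve_slot(3, 3) -> 1  [called from tally_events, line 24]
  tally_events([11, 9, 1, 6, 10, 1, 8, 10], 1) -> 1  [called from main, line 39]
  pick_anchor(1, 5) -> 4  [called from main, line 41]
Log line origins:
  1 — main, line 38
  2 — tally_events, line 21
  3 — shape_report, line 8
  4 — process_batch, line 2
  5 — shape_report, line 10
  6 — resolve_slot, line 15
  7 — main, line 40
  8 — pick_anchor, line 27
A correct fix: line 42: replace `quota` with `base`.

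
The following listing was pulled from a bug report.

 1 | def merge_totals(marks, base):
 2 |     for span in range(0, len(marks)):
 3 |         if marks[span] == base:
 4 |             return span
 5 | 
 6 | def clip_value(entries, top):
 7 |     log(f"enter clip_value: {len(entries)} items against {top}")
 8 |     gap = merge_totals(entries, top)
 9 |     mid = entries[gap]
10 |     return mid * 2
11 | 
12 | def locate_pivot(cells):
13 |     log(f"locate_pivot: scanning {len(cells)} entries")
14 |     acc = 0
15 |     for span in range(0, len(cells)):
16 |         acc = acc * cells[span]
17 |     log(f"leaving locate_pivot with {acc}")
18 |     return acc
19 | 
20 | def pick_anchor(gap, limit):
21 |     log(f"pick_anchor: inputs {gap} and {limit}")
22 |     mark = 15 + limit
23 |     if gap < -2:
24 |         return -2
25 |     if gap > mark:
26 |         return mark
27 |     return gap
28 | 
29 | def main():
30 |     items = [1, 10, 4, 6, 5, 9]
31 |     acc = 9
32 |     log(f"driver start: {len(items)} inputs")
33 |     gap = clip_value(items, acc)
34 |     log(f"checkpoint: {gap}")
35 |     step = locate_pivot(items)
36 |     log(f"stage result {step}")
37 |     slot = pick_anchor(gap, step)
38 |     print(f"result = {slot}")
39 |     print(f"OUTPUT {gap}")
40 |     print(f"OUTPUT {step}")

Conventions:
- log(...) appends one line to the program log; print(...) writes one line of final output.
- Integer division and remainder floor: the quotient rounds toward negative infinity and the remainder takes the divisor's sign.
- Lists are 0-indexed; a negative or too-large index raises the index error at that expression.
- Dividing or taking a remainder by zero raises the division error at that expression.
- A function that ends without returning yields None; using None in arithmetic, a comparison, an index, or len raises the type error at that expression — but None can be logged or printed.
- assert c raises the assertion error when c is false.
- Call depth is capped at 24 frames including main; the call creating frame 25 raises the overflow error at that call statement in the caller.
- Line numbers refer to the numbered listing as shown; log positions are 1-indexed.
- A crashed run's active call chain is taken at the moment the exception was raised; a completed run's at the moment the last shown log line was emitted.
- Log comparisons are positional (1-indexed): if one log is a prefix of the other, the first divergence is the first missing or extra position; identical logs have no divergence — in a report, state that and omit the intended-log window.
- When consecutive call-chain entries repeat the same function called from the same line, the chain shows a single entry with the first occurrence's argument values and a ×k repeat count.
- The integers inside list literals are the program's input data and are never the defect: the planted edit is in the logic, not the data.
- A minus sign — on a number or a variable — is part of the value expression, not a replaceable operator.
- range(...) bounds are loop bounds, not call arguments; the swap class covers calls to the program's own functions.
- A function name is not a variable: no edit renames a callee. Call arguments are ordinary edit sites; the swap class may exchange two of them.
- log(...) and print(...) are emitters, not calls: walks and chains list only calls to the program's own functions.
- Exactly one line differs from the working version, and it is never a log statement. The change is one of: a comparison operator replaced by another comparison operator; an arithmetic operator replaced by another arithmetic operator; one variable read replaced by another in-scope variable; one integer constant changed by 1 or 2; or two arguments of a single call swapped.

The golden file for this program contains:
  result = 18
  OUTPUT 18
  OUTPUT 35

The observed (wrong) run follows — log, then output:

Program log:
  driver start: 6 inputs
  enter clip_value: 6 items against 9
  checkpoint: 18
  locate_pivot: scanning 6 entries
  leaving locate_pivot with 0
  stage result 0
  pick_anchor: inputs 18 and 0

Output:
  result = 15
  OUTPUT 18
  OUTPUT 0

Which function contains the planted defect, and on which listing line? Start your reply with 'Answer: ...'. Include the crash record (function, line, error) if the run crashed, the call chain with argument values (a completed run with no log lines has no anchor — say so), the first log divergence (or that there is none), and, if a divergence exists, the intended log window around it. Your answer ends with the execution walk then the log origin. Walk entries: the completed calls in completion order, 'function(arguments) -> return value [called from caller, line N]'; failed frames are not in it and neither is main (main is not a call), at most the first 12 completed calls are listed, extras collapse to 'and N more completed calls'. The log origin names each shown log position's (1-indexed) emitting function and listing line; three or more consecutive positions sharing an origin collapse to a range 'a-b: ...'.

Answer: the defect is in locate_pivot at line 16.
Key observation: At log position 5 the runs split — shown 'leaving locate_pivot with 0', but the working version logs 'leaving locate_pivot with 35'.
Call chain: main -> pick_anchor(18, 0) (called at line 37).
First divergence: position 5 — the shown line 'leaving locate_pivot with 0' should read 'leaving locate_pivot with 35'.
Intended log window:
  3: checkpoint: 18
  4: locate_pivot: scanning 6 entries
  5: leaving locate_pivot with 35
  6: stage result 35
Execution walk:
  merge_totals([1, 10, 4, 6, 5, 9], 9) -> 5  [called from clip_value, line 8]
  clip_value([1, 10, 4, 6, 5, 9], 9) -> 18  [called from main, line 33]
  locate_pivot([1, 10, 4, 6, 5, 9]) -> 0  [called from main, line 35]
  pick_anchor(18, 0) -> 15  [called from main, line 37]
Log origins:
  1: emitted by main (line 32)
  2: emitted by clip_value (line 7)
  3: emitted by main (line 34)
  4: emitted by locate_pivot (line 13)
  5: emitted by locate_pivot (line 17)
  6: emitted by main (line 36)
  7: emitted by pick_anchor (line 21)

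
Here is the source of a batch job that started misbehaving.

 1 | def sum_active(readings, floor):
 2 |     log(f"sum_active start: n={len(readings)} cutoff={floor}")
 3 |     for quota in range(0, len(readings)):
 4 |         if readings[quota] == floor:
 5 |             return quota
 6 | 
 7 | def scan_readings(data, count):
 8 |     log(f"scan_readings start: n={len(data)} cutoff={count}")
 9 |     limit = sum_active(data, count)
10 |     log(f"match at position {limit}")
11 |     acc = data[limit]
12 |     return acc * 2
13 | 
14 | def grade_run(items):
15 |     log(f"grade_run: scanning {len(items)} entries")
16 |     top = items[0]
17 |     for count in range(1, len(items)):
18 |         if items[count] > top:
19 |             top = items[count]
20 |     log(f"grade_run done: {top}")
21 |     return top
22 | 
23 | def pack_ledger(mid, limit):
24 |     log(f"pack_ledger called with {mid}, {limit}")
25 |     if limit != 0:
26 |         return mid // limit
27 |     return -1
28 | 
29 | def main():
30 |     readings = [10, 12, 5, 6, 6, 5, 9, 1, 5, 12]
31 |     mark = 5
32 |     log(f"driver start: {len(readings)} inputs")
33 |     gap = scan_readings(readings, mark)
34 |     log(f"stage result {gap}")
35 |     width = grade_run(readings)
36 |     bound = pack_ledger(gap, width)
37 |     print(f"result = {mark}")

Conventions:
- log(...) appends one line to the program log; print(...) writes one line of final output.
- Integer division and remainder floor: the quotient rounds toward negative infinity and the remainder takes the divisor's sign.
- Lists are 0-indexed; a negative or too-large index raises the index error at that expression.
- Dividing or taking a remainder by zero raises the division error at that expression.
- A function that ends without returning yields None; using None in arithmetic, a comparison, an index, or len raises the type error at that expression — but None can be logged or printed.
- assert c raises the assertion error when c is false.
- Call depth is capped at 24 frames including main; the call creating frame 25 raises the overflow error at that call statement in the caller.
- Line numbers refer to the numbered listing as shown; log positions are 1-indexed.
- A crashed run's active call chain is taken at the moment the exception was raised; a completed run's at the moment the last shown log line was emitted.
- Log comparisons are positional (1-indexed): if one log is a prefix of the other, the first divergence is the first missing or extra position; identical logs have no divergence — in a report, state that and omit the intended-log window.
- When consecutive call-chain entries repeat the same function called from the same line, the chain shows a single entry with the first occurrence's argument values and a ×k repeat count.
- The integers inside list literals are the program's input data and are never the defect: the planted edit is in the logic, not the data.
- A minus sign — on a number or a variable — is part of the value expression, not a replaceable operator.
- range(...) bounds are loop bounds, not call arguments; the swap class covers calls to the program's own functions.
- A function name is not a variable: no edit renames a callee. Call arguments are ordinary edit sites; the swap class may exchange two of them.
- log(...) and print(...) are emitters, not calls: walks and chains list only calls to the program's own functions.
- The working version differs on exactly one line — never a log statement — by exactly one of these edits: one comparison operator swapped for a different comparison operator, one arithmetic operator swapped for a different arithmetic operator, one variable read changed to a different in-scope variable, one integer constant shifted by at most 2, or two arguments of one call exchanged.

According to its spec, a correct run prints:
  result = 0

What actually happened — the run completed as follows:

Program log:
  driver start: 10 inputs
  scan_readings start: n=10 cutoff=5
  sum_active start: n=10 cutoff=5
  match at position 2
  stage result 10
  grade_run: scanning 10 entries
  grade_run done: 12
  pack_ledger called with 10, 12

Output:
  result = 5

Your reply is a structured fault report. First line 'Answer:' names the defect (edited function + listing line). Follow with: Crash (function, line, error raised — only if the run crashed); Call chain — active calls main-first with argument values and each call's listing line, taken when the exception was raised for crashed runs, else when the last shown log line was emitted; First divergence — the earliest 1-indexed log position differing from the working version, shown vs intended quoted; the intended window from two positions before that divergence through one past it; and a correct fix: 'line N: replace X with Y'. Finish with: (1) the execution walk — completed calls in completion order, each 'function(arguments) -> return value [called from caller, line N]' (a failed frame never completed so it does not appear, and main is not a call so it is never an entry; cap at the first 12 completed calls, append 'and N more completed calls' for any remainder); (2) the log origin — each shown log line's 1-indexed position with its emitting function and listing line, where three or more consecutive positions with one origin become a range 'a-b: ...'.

Answer: the defect is in main at line 37.
The tell: The logs agree in full; only the final output differs.
Call chain: main -> pack_ledger(10, 12) (called at line 36).
First divergence: there is none — every log position agrees.
Execution walk:
  sum_active([10, 12, 5, 6, 6, 5, 9, 1, 5, 12], 5) -> 2  [called from scan_readings, line 9]
  scan_readings([10, 12, 5, 6, 6, 5, 9, 1, 5, 12], 5) -> 10  [called from main, line 33]
  grade_run([10, 12, 5, 6, 6, 5, 9, 1, 5, 12]) -> 12  [called from main, line 35]
  pack_ledger(10, 12) -> 0  [called from main, line 36]
Origin of each log line:
  1: from main, line 32
  2: from scan_readings, line 8
  3: from sum_active, line 2
  4: from scan_readings, line 10
  5: from main, line 34
  6: from grade_run, line 15
  7: from grade_run, line 20
  8: from pack_ledger, line 24
A correct fix: line 37: replace `mark` with `bound`.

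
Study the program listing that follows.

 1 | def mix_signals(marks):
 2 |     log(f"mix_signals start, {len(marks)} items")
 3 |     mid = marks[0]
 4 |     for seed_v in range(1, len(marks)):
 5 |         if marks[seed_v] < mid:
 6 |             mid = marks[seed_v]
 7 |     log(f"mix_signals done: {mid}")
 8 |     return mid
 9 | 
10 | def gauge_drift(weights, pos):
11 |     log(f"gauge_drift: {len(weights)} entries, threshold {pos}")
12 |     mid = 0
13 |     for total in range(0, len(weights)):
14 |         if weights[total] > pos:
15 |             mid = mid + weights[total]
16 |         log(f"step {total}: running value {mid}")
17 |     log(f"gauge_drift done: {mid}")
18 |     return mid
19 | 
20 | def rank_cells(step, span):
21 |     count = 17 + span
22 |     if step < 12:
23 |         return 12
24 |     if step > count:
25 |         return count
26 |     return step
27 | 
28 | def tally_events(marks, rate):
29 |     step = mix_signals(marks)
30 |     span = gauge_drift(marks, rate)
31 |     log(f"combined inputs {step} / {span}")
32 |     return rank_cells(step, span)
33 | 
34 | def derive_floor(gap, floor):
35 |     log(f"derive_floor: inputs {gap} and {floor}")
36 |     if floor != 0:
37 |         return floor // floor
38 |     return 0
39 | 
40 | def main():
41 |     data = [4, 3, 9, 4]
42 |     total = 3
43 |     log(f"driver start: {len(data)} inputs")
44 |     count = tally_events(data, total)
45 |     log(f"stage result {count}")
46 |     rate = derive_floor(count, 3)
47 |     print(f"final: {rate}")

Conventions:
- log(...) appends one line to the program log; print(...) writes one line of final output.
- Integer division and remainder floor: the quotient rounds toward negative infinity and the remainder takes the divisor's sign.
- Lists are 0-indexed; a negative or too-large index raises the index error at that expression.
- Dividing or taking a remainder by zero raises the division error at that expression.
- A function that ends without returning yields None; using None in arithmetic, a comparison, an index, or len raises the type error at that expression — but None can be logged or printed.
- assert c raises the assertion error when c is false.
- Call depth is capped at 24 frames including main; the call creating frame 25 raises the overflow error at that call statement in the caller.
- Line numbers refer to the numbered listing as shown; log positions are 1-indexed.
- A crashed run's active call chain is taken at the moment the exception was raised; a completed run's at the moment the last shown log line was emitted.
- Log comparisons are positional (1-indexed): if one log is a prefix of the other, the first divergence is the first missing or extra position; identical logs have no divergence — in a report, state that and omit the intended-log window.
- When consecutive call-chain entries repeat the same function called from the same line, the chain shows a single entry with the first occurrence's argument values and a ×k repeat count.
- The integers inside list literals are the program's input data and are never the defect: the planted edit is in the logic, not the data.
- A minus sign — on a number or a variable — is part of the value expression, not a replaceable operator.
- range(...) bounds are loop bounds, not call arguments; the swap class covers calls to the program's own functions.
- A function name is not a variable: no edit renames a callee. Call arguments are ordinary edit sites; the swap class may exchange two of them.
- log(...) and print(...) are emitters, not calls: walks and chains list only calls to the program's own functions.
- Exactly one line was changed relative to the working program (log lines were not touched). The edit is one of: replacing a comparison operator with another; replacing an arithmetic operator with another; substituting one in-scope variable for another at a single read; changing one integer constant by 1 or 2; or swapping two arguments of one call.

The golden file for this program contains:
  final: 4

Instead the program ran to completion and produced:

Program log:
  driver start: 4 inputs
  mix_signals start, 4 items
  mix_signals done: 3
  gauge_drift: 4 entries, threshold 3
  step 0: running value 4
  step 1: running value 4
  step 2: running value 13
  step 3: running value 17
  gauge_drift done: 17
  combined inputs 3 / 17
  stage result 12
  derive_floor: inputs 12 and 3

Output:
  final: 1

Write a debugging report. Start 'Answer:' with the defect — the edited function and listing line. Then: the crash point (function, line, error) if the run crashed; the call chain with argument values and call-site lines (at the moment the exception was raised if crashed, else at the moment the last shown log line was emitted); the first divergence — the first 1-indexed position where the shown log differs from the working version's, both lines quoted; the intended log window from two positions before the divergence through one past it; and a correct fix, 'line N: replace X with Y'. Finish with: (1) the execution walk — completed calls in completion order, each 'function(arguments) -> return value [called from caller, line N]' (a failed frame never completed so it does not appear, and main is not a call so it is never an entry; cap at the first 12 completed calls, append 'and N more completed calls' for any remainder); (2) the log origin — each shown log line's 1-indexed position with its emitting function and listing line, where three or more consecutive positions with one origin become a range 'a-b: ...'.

Answer: the defect is in derive_floor at line 37.
The tell: The logs agree in full; only the final output differs.
Call chain: main -> derive_floor(12, 3) (called at line 46).
First divergence: none; the two logs match at every position.
Execution walk:
  mix_signals([4, 3, 9, 4]) -> 3  [called from tally_events, line 29]
  gauge_drift([4, 3, 9, 4], 3) -> 17  [called from tally_events, line 30]
  rank_cells(3, 17) -> 12  [called from tally_events, line 32]
  tally_events([4, 3, 9, 4], 3) -> 12  [called from main, line 44]
  derive_floor(12, 3) -> 1  [called from main, line 46]
Log origins:
  1 — main, line 43
  2 — mix_signals, line 2
  3 — mix_signals, line 7
  4 — gauge_drift, line 11
  5-8 — gauge_drift, line 16
  9 — gauge_drift, line 17
  10 — tally_events, line 31
  11 — main, line 45
  12 — derive_floor, line 35
A correct fix: line 37: replace `floor // floor` with `gap // floor`.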